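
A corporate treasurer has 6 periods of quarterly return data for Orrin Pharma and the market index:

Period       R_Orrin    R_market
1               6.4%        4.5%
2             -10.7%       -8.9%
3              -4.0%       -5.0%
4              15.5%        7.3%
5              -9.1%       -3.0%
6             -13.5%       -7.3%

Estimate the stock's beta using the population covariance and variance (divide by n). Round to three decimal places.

Mean R_i = (6.4 − 10.7 − 4.0 + 15.5 − 9.1 − 13.5) / 6 = -2.5667%
Mean R_m = (4.5 − 8.9 − 5.0 + 7.3 − 3.0 − 7.3) / 6 = -2.0667%
Σ(R_i − R̄_i)(R_m − R̄_m) = 351.2033  ⇒  Cov = 351.2033 / 6 = 58.5339
Σ(R_m − R̄_m)² = 214.4133  ⇒  Var(R_m) = 214.4133 / 6 = 35.7356
β = Cov / Var(R_m) = 58.5339 / 35.7356 = 1.6380

1.638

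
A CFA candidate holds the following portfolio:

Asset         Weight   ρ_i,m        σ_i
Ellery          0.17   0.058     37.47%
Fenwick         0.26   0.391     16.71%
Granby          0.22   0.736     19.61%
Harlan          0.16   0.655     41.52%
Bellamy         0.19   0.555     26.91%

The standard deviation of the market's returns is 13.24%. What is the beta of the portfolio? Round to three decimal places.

β_Ellery = 0.058 × 37.47% / 13.24% = 0.1641
β_Fenwick = 0.391 × 16.71% / 13.24% = 0.4935
β_Granby = 0.736 × 19.61% / 13.24% = 1.0901
β_Harlan = 0.655 × 41.52% / 13.24% = 2.0540
β_Bellamy = 0.555 × 26.91% / 13.24% = 1.1280
β_P = Σ w_i β_i = 0.17×0.1641 + 0.26×0.4935 + 0.22×1.0901 + 0.16×2.0540 + 0.19×1.1280 = 0.9390

0.939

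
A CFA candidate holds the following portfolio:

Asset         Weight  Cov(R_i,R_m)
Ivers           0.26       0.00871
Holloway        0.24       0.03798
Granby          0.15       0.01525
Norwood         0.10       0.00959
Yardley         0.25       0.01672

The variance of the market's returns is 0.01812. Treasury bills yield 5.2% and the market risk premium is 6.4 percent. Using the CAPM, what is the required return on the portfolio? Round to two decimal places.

11.84%

β_Ivers = 0.00871 / 0.01812 = 0.4807
β_Holloway = 0.03798 / 0.01812 = 2.0960
β_Granby = 0.01525 / 0.01812 = 0.8416
β_Norwood = 0.00959 / 0.01812 = 0.5292
β_Yardley = 0.01672 / 0.01812 = 0.9227
β_P = Σ w_i β_i = 0.26×0.4807 + 0.24×2.0960 + 0.15×0.8416 + 0.10×0.5292 + 0.25×0.9227 = 1.0379
E(R_P) = R_f + β_P × MRP = 5.2% + 1.0379 × 6.4% = 11.84%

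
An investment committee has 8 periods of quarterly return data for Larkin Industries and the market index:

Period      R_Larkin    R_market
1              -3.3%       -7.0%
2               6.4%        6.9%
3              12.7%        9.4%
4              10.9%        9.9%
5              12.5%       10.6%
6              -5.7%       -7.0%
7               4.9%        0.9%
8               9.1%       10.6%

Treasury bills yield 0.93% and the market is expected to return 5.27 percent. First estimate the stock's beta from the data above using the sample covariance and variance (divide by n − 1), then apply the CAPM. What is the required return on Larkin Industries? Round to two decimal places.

Mean R_i = (-3.3 + 6.4 + 12.7 + 10.9 + 12.5 − 5.7 + 4.9 + 9.1) / 8 = 5.9375%
Mean R_m = (-7.0 + 6.9 + 9.4 + 9.9 + 10.6 − 7.0 + 0.9 + 10.6) / 8 = 4.2875%
Σ(R_i − R̄_i)(R_m − R̄_m) = 364.1638  ⇒  Cov = 364.1638 / 7 = 52.0234
Σ(R_m − R̄_m)² = 410.4488  ⇒  Var(R_m) = 410.4488 / 7 = 58.6355
β = Cov / Var(R_m) = 52.0234 / 58.6355 = 0.8872
MRP = 5.27% − 0.93% = 4.34%
E(R) = R_f + β × MRP = 0.93% + 0.8872 × 4.34% = 4.78%

4.78%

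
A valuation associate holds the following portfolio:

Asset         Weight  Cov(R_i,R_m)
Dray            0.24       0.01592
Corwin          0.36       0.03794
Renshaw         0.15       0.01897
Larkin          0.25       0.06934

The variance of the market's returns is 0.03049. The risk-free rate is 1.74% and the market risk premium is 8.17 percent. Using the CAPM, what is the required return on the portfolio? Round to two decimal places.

β_Dray = 0.01592 / 0.03049 = 0.5221
β_Corwin = 0.03794 / 0.03049 = 1.2443
β_Renshaw = 0.01897 / 0.03049 = 0.6222
β_Larkin = 0.06934 / 0.03049 = 2.2742
β_P = Σ w_i β_i = 0.24×0.5221 + 0.36×1.2443 + 0.15×0.6222 + 0.25×2.2742 = 1.2351
E(R_P) = R_f + β_P × MRP = 1.74% + 1.2351 × 8.17% = 11.83%

11.83%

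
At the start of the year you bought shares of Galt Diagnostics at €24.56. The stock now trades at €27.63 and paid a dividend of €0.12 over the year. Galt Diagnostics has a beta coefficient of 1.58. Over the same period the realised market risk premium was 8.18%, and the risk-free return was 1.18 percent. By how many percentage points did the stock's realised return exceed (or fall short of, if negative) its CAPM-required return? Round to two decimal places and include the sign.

Realised HPR = (P1 + D1 − P0) / P0 = (27.63 + 0.12 − 24.56) / 24.56 = 3.19 / 24.56 = 12.9886%
CAPM required = R_f + β·MRP = 1.18% + 1.58 × 8.18% = 14.1044%
α = realised − required = 12.9886% − 14.1044% = -1.12%

-1.12%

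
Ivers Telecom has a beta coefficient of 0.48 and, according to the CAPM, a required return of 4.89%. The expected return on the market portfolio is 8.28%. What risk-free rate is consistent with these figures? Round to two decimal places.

E(R) = R_f + β(E(R_m) − R_f) = R_f(1 − β) + β·E(R_m)
4.89% = R_f × (1 − 0.48) + 0.48 × 8.28%
4.89% = R_f × 0.52 + 3.9744%
R_f = (4.89% − 3.9744%) / 0.52 = 1.76%

1.76%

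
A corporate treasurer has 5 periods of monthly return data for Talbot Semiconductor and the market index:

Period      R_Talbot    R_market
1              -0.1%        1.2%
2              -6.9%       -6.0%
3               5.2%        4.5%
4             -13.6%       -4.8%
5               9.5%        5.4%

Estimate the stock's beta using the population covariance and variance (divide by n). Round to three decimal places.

1.653

Mean R_i = (-0.1 − 6.9 + 5.2 − 13.6 + 9.5) / 5 = -1.1800%
Mean R_m = (1.2 − 6.0 + 4.5 − 4.8 + 5.4) / 5 = 0.0600%
Σ(R_i − R̄_i)(R_m − R̄_m) = 181.6140  ⇒  Cov = 181.6140 / 5 = 36.3228
Σ(R_m − R̄_m)² = 109.8720  ⇒  Var(R_m) = 109.8720 / 5 = 21.9744
β = Cov / Var(R_m) = 36.3228 / 21.9744 = 1.6530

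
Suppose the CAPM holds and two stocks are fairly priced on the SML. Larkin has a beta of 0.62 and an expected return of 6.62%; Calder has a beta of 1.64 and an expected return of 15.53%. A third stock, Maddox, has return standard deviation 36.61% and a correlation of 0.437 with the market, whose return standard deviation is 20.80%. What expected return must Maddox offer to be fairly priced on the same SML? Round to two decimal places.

7.92%

MRP = (15.53% − 6.62%) / (1.64 − 0.62) = 8.7353%
R_f = 6.62% − 0.62 × 8.7353% = 1.2041%
β_Maddox = ρ·σ_i/σ_m = 0.437 × 36.61 / 20.80 = 0.7692
E(R_Maddox) = R_f + β × MRP = 1.2041% + 0.7692 × 8.7353% = 7.92%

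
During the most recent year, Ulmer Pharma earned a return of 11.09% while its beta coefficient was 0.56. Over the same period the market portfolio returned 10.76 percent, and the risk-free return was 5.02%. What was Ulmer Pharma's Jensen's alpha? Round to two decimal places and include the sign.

+2.86%

Market excess return = 10.76% − 5.02% = 5.74%
CAPM benchmark = R_f + β(R_m − R_f) = 5.02% + 0.56 × 5.74% = 8.2344%
α = actual − benchmark = 11.09% − 8.2344% = +2.86%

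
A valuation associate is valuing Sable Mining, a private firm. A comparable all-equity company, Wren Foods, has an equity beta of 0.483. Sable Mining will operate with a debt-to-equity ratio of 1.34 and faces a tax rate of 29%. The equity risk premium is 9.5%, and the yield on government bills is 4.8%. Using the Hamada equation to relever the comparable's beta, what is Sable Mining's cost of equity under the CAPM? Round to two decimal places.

13.75%

β_L = β_U × [1 + (1 − t)(D/E)] = 0.483 × [1 + (1 − 0.29) × 1.34]
    = 0.483 × [1 + 0.71 × 1.34] = 0.483 × 1.9514 = 0.9425
E(R) = R_f + β_L × MRP = 4.8% + 0.9425 × 9.5% = 13.75%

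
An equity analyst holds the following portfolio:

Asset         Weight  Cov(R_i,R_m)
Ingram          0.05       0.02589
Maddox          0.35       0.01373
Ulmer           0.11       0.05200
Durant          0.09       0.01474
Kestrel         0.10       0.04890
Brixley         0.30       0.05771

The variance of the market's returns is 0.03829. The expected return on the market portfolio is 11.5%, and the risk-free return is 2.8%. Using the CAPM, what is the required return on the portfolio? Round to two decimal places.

10.83%

β_Ingram = 0.02589 / 0.03829 = 0.6762
β_Maddox = 0.01373 / 0.03829 = 0.3586
β_Ulmer = 0.05200 / 0.03829 = 1.3581
β_Durant = 0.01474 / 0.03829 = 0.3850
β_Kestrel = 0.04890 / 0.03829 = 1.2771
β_Brixley = 0.05771 / 0.03829 = 1.5072
β_P = Σ w_i β_i = 0.05×0.6762 + 0.35×0.3586 + 0.11×1.3581 + 0.09×0.3850 + 0.10×1.2771 + 0.30×1.5072 = 0.9232
MRP = 11.5% − 2.8% = 8.70%
E(R_P) = R_f + β_P × MRP = 2.8% + 0.9232 × 8.7% = 10.83%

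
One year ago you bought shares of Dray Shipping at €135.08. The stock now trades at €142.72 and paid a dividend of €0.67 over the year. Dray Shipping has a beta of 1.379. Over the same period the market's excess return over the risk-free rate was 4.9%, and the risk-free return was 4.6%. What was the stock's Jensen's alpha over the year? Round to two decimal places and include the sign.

Realised HPR = (P1 + D1 − P0) / P0 = (142.72 + 0.67 − 135.08) / 135.08 = 8.31 / 135.08 = 6.1519%
CAPM required = R_f + β·MRP = 4.6% + 1.379 × 4.9% = 11.3571%
α = realised − required = 6.1519% − 11.3571% = -5.21%

-5.21%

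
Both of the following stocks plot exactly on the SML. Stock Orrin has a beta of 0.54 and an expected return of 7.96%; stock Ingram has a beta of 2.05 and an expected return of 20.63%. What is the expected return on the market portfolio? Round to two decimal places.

11.82%

Both satisfy E(R) = R_f + β·MRP, so the slope of the SML is
MRP = (20.63% − 7.96%) / (2.05 − 0.54) = 12.67% / 1.51 = 8.3907%
R_f = E(R_Orrin) − β_Orrin·MRP = 7.96% − 0.54 × 8.3907% = 3.4290%
E(R_m) = R_f + MRP = 3.4290% + 8.3907% = 11.82%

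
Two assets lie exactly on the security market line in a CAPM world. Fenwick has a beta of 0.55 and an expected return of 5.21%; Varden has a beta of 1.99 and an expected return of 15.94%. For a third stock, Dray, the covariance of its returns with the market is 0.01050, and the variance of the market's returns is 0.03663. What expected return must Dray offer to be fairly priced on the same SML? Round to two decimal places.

MRP = (15.94% − 5.21%) / (1.99 − 0.55) = 7.4514%
R_f = 5.21% − 0.55 × 7.4514% = 1.1117%
β_Dray = Cov / Var(R_m) = 0.01050 / 0.03663 = 0.2867
E(R_Dray) = R_f + β × MRP = 1.1117% + 0.2867 × 7.4514% = 3.25%

3.25%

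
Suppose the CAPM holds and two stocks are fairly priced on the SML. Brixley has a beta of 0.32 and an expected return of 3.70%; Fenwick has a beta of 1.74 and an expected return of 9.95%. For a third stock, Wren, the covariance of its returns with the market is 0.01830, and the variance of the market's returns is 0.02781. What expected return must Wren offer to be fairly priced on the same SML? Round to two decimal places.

MRP = (9.95% − 3.70%) / (1.74 − 0.32) = 4.4014%
R_f = 3.70% − 0.32 × 4.4014% = 2.2916%
β_Wren = Cov / Var(R_m) = 0.01830 / 0.02781 = 0.6580
E(R_Wren) = R_f + β × MRP = 2.2916% + 0.6580 × 4.4014% = 5.19%

5.19%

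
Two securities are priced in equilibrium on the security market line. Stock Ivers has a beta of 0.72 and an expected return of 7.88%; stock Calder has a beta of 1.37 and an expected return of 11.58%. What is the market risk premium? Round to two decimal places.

5.69%

Both satisfy E(R) = R_f + β·MRP, so the slope of the SML is
MRP = (11.58% − 7.88%) / (1.37 − 0.72) = 3.70% / 0.65 = 5.6923%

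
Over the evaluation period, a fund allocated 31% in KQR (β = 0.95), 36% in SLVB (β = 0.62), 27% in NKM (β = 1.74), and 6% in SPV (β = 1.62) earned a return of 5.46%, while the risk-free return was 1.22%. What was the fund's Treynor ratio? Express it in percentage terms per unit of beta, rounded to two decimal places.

3.91%

β_P = 0.31×0.95 + 0.36×0.62 + 0.27×1.74 + 0.06×1.62 = 1.0847
Treynor = (R_P − R_f) / β_P = (5.46% − 1.22%) / 1.0847 = 4.24% / 1.0847 = 3.91%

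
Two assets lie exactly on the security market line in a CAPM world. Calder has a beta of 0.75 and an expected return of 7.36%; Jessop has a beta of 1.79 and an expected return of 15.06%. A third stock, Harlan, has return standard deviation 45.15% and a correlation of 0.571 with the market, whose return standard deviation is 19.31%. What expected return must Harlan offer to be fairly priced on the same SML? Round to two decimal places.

MRP = (15.06% − 7.36%) / (1.79 − 0.75) = 7.4038%
R_f = 7.36% − 0.75 × 7.4038% = 1.8072%
β_Harlan = ρ·σ_i/σ_m = 0.571 × 45.15 / 19.31 = 1.3351
E(R_Harlan) = R_f + β × MRP = 1.8072% + 1.3351 × 7.4038% = 11.69%

11.69%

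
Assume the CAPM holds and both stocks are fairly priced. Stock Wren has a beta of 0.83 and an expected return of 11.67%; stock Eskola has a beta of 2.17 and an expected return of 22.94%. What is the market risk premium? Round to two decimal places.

Both satisfy E(R) = R_f + β·MRP, so the slope of the SML is
MRP = (22.94% − 11.67%) / (2.17 − 0.83) = 11.27% / 1.34 = 8.4104%

8.41%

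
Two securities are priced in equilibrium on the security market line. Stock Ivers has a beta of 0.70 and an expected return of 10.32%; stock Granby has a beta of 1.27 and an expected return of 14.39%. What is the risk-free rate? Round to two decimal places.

5.32%

Both satisfy E(R) = R_f + β·MRP, so the slope of the SML is
MRP = (14.39% − 10.32%) / (1.27 − 0.70) = 4.07% / 0.57 = 7.1404%
R_f = E(R_Ivers) − β_Ivers·MRP = 10.32% − 0.70 × 7.1404% = 5.3217%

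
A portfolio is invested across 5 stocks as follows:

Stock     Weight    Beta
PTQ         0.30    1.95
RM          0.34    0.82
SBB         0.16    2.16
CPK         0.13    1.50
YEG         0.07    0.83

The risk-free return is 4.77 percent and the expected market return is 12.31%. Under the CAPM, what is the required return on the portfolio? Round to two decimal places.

β_P = Σ w_i β_i = 0.30×1.95 + 0.34×0.82 + 0.16×2.16 + 0.13×1.50 + 0.07×0.83 = 1.4625
MRP = 12.31% − 4.77% = 7.54%
E(R_P) = R_f + β_P × MRP = 4.77% + 1.4625 × 7.54% = 15.80%

15.80%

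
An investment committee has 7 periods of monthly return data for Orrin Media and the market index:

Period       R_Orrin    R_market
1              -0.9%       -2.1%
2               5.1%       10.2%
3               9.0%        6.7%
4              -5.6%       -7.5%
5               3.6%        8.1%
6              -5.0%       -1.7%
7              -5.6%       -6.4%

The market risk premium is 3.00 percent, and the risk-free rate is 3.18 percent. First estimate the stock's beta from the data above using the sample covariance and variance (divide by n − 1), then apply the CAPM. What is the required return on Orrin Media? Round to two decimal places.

5.39%

Mean R_i = (-0.9 + 5.1 + 9.0 − 5.6 + 3.6 − 5.0 − 5.6) / 7 = 0.0857%
Mean R_m = (-2.1 + 10.2 + 6.7 − 7.5 + 8.1 − 1.7 − 6.4) / 7 = 1.0429%
Σ(R_i − R̄_i)(R_m − R̄_m) = 229.0843  ⇒  Cov = 229.0843 / 6 = 38.1807
Σ(R_m − R̄_m)² = 311.4371  ⇒  Var(R_m) = 311.4371 / 6 = 51.9062
β = Cov / Var(R_m) = 38.1807 / 51.9062 = 0.7356
E(R) = R_f + β × MRP = 3.18% + 0.7356 × 3.00% = 5.39%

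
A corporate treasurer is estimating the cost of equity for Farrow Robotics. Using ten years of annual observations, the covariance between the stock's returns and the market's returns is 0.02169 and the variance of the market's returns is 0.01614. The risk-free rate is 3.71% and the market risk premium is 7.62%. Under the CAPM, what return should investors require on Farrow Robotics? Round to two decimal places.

β = Cov(R_i, R_m) / Var(R_m) = 0.02169 / 0.01614 = 1.3439
E(R) = R_f + β × MRP = 3.71% + 1.3439 × 7.62% = 13.95%

13.95%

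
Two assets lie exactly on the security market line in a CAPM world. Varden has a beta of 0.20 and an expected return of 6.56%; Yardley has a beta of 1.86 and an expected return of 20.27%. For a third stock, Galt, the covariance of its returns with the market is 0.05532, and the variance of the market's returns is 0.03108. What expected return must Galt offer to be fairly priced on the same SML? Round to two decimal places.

MRP = (20.27% − 6.56%) / (1.86 − 0.20) = 8.2590%
R_f = 6.56% − 0.20 × 8.2590% = 4.9082%
β_Galt = Cov / Var(R_m) = 0.05532 / 0.03108 = 1.7799
E(R_Galt) = R_f + β × MRP = 4.9082% + 1.7799 × 8.2590% = 19.61%

19.61%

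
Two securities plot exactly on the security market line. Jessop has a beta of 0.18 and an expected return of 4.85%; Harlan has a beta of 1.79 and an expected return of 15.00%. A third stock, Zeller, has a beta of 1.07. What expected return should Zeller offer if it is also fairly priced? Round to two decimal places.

10.46%

MRP (SML slope) = (15.00% − 4.85%) / (1.79 − 0.18) = 10.15% / 1.61 = 6.3043%
R_f (intercept) = 4.85% − 0.18 × 6.3043% = 3.7152%
E(R_Zeller) = R_f + β × MRP = 3.7152% + 1.07 × 6.3043% = 10.46%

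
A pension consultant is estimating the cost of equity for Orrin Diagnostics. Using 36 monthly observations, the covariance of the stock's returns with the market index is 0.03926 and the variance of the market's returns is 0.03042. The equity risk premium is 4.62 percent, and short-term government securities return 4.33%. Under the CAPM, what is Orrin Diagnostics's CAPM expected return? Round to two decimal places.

β = Cov(R_i, R_m) / Var(R_m) = 0.03926 / 0.03042 = 1.2906
E(R) = R_f + β × MRP = 4.33% + 1.2906 × 4.62% = 10.29%

10.29%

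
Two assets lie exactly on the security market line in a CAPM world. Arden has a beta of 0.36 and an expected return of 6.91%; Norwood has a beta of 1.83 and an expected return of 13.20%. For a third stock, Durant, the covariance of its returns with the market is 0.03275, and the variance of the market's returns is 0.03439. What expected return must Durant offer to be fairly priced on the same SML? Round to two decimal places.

MRP = (13.20% − 6.91%) / (1.83 − 0.36) = 4.2789%
R_f = 6.91% − 0.36 × 4.2789% = 5.3696%
β_Durant = Cov / Var(R_m) = 0.03275 / 0.03439 = 0.9523
E(R_Durant) = R_f + β × MRP = 5.3696% + 0.9523 × 4.2789% = 9.44%

9.44%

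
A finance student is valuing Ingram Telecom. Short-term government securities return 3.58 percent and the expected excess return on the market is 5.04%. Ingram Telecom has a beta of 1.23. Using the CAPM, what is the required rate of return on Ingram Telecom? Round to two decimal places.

9.78%

E(R) = R_f + β × MRP = 3.58% + 1.23 × 5.04% = 9.78%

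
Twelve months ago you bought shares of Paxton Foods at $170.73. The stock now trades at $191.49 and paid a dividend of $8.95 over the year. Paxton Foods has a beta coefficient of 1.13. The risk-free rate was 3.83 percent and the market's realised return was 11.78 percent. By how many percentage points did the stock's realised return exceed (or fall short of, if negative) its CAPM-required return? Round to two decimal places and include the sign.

+4.59%

Realised HPR = (P1 + D1 − P0) / P0 = (191.49 + 8.95 − 170.73) / 170.73 = 29.71 / 170.73 = 17.4017%
MRP = 11.78% − 3.83% = 7.95%
CAPM required = R_f + β·MRP = 3.83% + 1.13 × 7.95% = 12.8135%
α = realised − required = 17.4017% − 12.8135% = +4.59%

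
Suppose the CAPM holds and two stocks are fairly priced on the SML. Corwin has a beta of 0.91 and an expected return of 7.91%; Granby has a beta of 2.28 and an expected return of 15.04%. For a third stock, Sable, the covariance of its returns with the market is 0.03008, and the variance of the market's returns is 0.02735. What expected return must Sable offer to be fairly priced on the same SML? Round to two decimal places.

MRP = (15.04% − 7.91%) / (2.28 − 0.91) = 5.2044%
R_f = 7.91% − 0.91 × 5.2044% = 3.1740%
β_Sable = Cov / Var(R_m) = 0.03008 / 0.02735 = 1.0998
E(R_Sable) = R_f + β × MRP = 3.1740% + 1.0998 × 5.2044% = 8.90%

8.90%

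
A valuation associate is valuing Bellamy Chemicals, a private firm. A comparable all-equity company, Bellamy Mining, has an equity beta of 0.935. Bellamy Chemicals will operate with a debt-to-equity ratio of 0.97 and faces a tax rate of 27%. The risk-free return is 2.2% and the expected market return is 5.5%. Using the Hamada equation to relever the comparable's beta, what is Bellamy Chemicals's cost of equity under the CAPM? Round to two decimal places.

β_L = β_U × [1 + (1 − t)(D/E)] = 0.935 × [1 + (1 − 0.27) × 0.97]
    = 0.935 × [1 + 0.73 × 0.97] = 0.935 × 1.7081 = 1.5971
MRP = 5.5% − 2.2% = 3.30%
E(R) = R_f + β_L × MRP = 2.2% + 1.5971 × 3.3% = 7.47%

7.47%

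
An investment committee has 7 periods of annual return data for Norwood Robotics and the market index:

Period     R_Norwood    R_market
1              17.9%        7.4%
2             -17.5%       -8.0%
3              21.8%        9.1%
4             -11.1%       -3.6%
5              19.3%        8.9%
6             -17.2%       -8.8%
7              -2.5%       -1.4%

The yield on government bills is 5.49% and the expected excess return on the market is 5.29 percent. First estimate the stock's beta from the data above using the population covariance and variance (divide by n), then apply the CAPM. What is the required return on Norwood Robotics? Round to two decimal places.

17.34%

Mean R_i = (17.9 − 17.5 + 21.8 − 11.1 + 19.3 − 17.2 − 2.5) / 7 = 1.5286%
Mean R_m = (7.4 − 8.0 + 9.1 − 3.6 + 8.9 − 8.8 − 1.4) / 7 = 0.5143%
Σ(R_i − R̄_i)(R_m − R̄_m) = 831.9271  ⇒  Cov = 831.9271 / 7 = 118.8467
Σ(R_m − R̄_m)² = 371.2886  ⇒  Var(R_m) = 371.2886 / 7 = 53.0412
β = Cov / Var(R_m) = 118.8467 / 53.0412 = 2.2406
E(R) = R_f + β × MRP = 5.49% + 2.2406 × 5.29% = 17.34%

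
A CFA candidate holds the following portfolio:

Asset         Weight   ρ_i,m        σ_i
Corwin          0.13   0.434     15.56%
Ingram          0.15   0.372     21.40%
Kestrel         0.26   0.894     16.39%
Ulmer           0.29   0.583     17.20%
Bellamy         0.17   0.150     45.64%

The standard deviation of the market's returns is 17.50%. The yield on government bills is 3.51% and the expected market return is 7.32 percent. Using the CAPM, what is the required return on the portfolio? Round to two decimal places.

5.68%

β_Corwin = 0.434 × 15.56% / 17.50% = 0.3859
β_Ingram = 0.372 × 21.40% / 17.50% = 0.4549
β_Kestrel = 0.894 × 16.39% / 17.50% = 0.8373
β_Ulmer = 0.583 × 17.20% / 17.50% = 0.5730
β_Bellamy = 0.150 × 45.64% / 17.50% = 0.3912
β_P = Σ w_i β_i = 0.13×0.3859 + 0.15×0.4549 + 0.26×0.8373 + 0.29×0.5730 + 0.17×0.3912 = 0.5688
MRP = 7.32% − 3.51% = 3.81%
E(R_P) = R_f + β_P × MRP = 3.51% + 0.5688 × 3.81% = 5.68%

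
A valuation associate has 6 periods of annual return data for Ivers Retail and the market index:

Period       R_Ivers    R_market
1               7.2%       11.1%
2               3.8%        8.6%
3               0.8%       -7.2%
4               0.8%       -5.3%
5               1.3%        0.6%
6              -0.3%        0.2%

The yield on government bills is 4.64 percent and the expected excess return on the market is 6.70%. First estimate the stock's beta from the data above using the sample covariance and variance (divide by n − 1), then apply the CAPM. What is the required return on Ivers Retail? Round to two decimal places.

Mean R_i = (7.2 + 3.8 + 0.8 + 0.8 + 1.3 − 0.3) / 6 = 2.2667%
Mean R_m = (11.1 + 8.6 − 7.2 − 5.3 + 0.6 + 0.2) / 6 = 1.3333%
Σ(R_i − R̄_i)(R_m − R̄_m) = 85.1867  ⇒  Cov = 85.1867 / 5 = 17.0373
Σ(R_m − R̄_m)² = 266.8333  ⇒  Var(R_m) = 266.8333 / 5 = 53.3667
β = Cov / Var(R_m) = 17.0373 / 53.3667 = 0.3192
E(R) = R_f + β × MRP = 4.64% + 0.3192 × 6.70% = 6.78%

6.78%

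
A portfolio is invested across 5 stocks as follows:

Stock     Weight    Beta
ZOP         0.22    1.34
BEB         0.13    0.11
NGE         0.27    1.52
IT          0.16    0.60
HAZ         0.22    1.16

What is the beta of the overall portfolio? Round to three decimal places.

β_P = Σ w_i β_i = 0.22×1.34 + 0.13×0.11 + 0.27×1.52 + 0.16×0.60 + 0.22×1.16 = 1.0707

1.071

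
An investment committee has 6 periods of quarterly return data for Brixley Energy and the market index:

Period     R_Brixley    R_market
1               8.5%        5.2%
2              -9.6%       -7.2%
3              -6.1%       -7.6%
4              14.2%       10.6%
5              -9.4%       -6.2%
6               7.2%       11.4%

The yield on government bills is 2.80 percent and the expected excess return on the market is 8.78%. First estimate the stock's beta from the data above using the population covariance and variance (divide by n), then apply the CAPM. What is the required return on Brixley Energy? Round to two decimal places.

12.32%

Mean R_i = (8.5 − 9.6 − 6.1 + 14.2 − 9.4 + 7.2) / 6 = 0.8000%
Mean R_m = (5.2 − 7.2 − 7.6 + 10.6 − 6.2 + 11.4) / 6 = 1.0333%
Σ(R_i − R̄_i)(R_m − R̄_m) = 445.6000  ⇒  Cov = 445.6000 / 6 = 74.2667
Σ(R_m − R̄_m)² = 410.9933  ⇒  Var(R_m) = 410.9933 / 6 = 68.4989
β = Cov / Var(R_m) = 74.2667 / 68.4989 = 1.0842
E(R) = R_f + β × MRP = 2.80% + 1.0842 × 8.78% = 12.32%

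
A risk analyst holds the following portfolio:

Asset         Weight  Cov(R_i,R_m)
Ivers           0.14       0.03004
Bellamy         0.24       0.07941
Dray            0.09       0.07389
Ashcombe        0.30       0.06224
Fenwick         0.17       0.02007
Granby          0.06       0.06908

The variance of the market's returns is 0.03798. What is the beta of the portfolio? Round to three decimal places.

1.478

β_Ivers = 0.03004 / 0.03798 = 0.7909
β_Bellamy = 0.07941 / 0.03798 = 2.0908
β_Dray = 0.07389 / 0.03798 = 1.9455
β_Ashcombe = 0.06224 / 0.03798 = 1.6388
β_Fenwick = 0.02007 / 0.03798 = 0.5284
β_Granby = 0.06908 / 0.03798 = 1.8189
β_P = Σ w_i β_i = 0.14×0.7909 + 0.24×2.0908 + 0.09×1.9455 + 0.30×1.6388 + 0.17×0.5284 + 0.06×1.8189 = 1.4782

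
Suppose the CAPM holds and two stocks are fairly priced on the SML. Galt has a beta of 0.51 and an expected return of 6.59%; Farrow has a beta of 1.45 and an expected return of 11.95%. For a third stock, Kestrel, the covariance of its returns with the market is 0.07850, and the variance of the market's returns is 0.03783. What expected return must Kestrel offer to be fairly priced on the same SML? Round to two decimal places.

15.51%

MRP = (11.95% − 6.59%) / (1.45 − 0.51) = 5.7021%
R_f = 6.59% − 0.51 × 5.7021% = 3.6819%
β_Kestrel = Cov / Var(R_m) = 0.07850 / 0.03783 = 2.0751
E(R_Kestrel) = R_f + β × MRP = 3.6819% + 2.0751 × 5.7021% = 15.51%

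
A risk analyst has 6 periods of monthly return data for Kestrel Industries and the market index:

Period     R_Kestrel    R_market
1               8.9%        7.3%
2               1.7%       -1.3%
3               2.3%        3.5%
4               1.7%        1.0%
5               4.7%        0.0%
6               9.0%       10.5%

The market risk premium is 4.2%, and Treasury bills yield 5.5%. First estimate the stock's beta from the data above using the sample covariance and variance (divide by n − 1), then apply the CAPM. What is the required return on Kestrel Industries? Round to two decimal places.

8.22%

Mean R_i = (8.9 + 1.7 + 2.3 + 1.7 + 4.7 + 9.0) / 6 = 4.7167%
Mean R_m = (7.3 − 1.3 + 3.5 + 1.0 + 0.0 + 10.5) / 6 = 3.5000%
Σ(R_i − R̄_i)(R_m − R̄_m) = 67.9600  ⇒  Cov = 67.9600 / 5 = 13.5920
Σ(R_m − R̄_m)² = 104.9800  ⇒  Var(R_m) = 104.9800 / 5 = 20.9960
β = Cov / Var(R_m) = 13.5920 / 20.9960 = 0.6474
E(R) = R_f + β × MRP = 5.5% + 0.6474 × 4.2% = 8.22%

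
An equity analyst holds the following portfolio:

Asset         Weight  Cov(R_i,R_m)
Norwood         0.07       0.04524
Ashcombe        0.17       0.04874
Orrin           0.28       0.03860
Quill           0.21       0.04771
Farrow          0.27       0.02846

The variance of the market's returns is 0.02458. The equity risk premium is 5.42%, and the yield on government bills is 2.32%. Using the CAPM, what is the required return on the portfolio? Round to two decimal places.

11.13%

β_Norwood = 0.04524 / 0.02458 = 1.8405
β_Ashcombe = 0.04874 / 0.02458 = 1.9829
β_Orrin = 0.03860 / 0.02458 = 1.5704
β_Quill = 0.04771 / 0.02458 = 1.9410
β_Farrow = 0.02846 / 0.02458 = 1.1579
β_P = Σ w_i β_i = 0.07×1.8405 + 0.17×1.9829 + 0.28×1.5704 + 0.21×1.9410 + 0.27×1.1579 = 1.6259
E(R_P) = R_f + β_P × MRP = 2.32% + 1.6259 × 5.42% = 11.13%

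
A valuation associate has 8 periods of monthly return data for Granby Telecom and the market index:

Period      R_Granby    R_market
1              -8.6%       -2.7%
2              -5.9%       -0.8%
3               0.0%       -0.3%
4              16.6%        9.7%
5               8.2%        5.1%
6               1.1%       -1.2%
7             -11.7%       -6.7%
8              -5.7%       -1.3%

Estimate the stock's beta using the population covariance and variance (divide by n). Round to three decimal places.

Mean R_i = (-8.6 − 5.9 + 0.0 + 16.6 + 8.2 + 1.1 − 11.7 − 5.7) / 8 = -0.7500%
Mean R_m = (-2.7 − 0.8 − 0.3 + 9.7 + 5.1 − 1.2 − 6.7 − 1.3) / 8 = 0.2250%
Σ(R_i − R̄_i)(R_m − R̄_m) = 316.6100  ⇒  Cov = 316.6100 / 8 = 39.5763
Σ(R_m − R̄_m)² = 175.7350  ⇒  Var(R_m) = 175.7350 / 8 = 21.9669
β = Cov / Var(R_m) = 39.5763 / 21.9669 = 1.8016

1.802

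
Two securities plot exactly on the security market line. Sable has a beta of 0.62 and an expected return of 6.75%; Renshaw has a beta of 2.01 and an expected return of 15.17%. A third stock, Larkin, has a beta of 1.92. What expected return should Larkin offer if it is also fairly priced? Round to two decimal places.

MRP (SML slope) = (15.17% − 6.75%) / (2.01 − 0.62) = 8.42% / 1.39 = 6.0576%
R_f (intercept) = 6.75% − 0.62 × 6.0576% = 2.9943%
E(R_Larkin) = R_f + β × MRP = 2.9943% + 1.92 × 6.0576% = 14.62%

14.62%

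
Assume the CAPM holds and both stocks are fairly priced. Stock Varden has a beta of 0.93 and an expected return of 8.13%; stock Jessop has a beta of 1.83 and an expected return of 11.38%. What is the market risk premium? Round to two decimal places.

Both satisfy E(R) = R_f + β·MRP, so the slope of the SML is
MRP = (11.38% − 8.13%) / (1.83 − 0.93) = 3.25% / 0.90 = 3.6111%

3.61%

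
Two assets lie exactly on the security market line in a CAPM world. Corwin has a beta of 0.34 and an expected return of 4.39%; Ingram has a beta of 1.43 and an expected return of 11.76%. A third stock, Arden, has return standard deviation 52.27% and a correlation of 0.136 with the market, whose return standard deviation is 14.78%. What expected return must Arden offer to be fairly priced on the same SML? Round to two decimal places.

5.34%

MRP = (11.76% − 4.39%) / (1.43 − 0.34) = 6.7615%
R_f = 4.39% − 0.34 × 6.7615% = 2.0911%
β_Arden = ρ·σ_i/σ_m = 0.136 × 52.27 / 14.78 = 0.4810
E(R_Arden) = R_f + β × MRP = 2.0911% + 0.4810 × 6.7615% = 5.34%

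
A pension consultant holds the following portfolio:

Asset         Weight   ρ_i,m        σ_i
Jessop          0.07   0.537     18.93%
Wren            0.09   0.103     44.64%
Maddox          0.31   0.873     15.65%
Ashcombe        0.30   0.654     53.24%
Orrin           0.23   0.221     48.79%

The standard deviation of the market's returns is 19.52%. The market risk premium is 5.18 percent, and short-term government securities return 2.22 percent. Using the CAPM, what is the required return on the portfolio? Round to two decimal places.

β_Jessop = 0.537 × 18.93% / 19.52% = 0.5208
β_Wren = 0.103 × 44.64% / 19.52% = 0.2355
β_Maddox = 0.873 × 15.65% / 19.52% = 0.6999
β_Ashcombe = 0.654 × 53.24% / 19.52% = 1.7838
β_Orrin = 0.221 × 48.79% / 19.52% = 0.5524
β_P = Σ w_i β_i = 0.07×0.5208 + 0.09×0.2355 + 0.31×0.6999 + 0.30×1.7838 + 0.23×0.5524 = 0.9368
E(R_P) = R_f + β_P × MRP = 2.22% + 0.9368 × 5.18% = 7.07%

7.07%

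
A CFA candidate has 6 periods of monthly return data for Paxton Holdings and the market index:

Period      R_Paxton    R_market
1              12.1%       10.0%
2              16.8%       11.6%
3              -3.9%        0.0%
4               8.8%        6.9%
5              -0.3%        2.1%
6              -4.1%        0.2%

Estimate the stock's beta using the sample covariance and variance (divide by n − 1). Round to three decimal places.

Mean R_i = (12.1 + 16.8 − 3.9 + 8.8 − 0.3 − 4.1) / 6 = 4.9000%
Mean R_m = (10.0 + 11.6 + 0.0 + 6.9 + 2.1 + 0.2) / 6 = 5.1333%
Σ(R_i − R̄_i)(R_m − R̄_m) = 224.2300  ⇒  Cov = 224.2300 / 5 = 44.8460
Σ(R_m − R̄_m)² = 128.5133  ⇒  Var(R_m) = 128.5133 / 5 = 25.7027
β = Cov / Var(R_m) = 44.8460 / 25.7027 = 1.7448

1.745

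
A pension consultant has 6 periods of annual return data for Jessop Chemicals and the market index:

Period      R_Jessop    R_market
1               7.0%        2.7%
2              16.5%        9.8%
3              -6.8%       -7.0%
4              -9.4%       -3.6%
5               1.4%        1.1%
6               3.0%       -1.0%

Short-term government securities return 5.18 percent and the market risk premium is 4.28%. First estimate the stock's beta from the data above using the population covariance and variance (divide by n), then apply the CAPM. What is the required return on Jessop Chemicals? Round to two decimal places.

Mean R_i = (7.0 + 16.5 − 6.8 − 9.4 + 1.4 + 3.0) / 6 = 1.9500%
Mean R_m = (2.7 + 9.8 − 7.0 − 3.6 + 1.1 − 1.0) / 6 = 0.3333%
Σ(R_i − R̄_i)(R_m − R̄_m) = 256.6800  ⇒  Cov = 256.6800 / 6 = 42.7800
Σ(R_m − R̄_m)² = 166.8333  ⇒  Var(R_m) = 166.8333 / 6 = 27.8056
β = Cov / Var(R_m) = 42.7800 / 27.8056 = 1.5385
E(R) = R_f + β × MRP = 5.18% + 1.5385 × 4.28% = 11.76%

11.76%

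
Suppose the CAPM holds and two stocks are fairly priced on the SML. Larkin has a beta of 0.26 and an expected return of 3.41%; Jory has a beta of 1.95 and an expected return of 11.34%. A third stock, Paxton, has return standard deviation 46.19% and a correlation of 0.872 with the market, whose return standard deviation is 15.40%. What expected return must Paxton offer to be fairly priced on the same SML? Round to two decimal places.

14.46%

MRP = (11.34% − 3.41%) / (1.95 − 0.26) = 4.6923%
R_f = 3.41% − 0.26 × 4.6923% = 2.1900%
β_Paxton = ρ·σ_i/σ_m = 0.872 × 46.19 / 15.40 = 2.6154
E(R_Paxton) = R_f + β × MRP = 2.1900% + 2.6154 × 4.6923% = 14.46%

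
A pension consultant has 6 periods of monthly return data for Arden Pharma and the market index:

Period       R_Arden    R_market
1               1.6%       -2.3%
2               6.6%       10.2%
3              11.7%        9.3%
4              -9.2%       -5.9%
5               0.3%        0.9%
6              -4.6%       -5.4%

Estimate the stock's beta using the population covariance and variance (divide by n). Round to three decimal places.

Mean R_i = (1.6 + 6.6 + 11.7 − 9.2 + 0.3 − 4.6) / 6 = 1.0667%
Mean R_m = (-2.3 + 10.2 + 9.3 − 5.9 + 0.9 − 5.4) / 6 = 1.1333%
Σ(R_i − R̄_i)(R_m − R̄_m) = 244.5867  ⇒  Cov = 244.5867 / 6 = 40.7645
Σ(R_m − R̄_m)² = 252.8933  ⇒  Var(R_m) = 252.8933 / 6 = 42.1489
β = Cov / Var(R_m) = 40.7645 / 42.1489 = 0.9672

0.967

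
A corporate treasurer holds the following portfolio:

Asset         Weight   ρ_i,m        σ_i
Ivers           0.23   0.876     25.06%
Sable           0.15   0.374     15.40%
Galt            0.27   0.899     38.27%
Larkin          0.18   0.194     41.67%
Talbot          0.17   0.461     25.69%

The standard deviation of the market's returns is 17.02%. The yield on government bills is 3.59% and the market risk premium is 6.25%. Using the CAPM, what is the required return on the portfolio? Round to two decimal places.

β_Ivers = 0.876 × 25.06% / 17.02% = 1.2898
β_Sable = 0.374 × 15.40% / 17.02% = 0.3384
β_Galt = 0.899 × 38.27% / 17.02% = 2.0214
β_Larkin = 0.194 × 41.67% / 17.02% = 0.4750
β_Talbot = 0.461 × 25.69% / 17.02% = 0.6958
β_P = Σ w_i β_i = 0.23×1.2898 + 0.15×0.3384 + 0.27×2.0214 + 0.18×0.4750 + 0.17×0.6958 = 1.0970
E(R_P) = R_f + β_P × MRP = 3.59% + 1.0970 × 6.25% = 10.45%

10.45%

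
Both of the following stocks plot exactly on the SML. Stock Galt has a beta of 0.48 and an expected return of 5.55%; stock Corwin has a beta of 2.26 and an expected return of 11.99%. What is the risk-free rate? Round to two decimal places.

3.81%

Both satisfy E(R) = R_f + β·MRP, so the slope of the SML is
MRP = (11.99% − 5.55%) / (2.26 − 0.48) = 6.44% / 1.78 = 3.6180%
R_f = E(R_Galt) − β_Galt·MRP = 5.55% − 0.48 × 3.6180% = 3.8134%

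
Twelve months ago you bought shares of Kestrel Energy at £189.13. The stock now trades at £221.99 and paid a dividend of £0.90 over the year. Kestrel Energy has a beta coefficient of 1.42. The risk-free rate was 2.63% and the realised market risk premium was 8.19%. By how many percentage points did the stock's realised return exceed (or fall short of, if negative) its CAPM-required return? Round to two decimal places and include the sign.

+3.59%

Realised HPR = (P1 + D1 − P0) / P0 = (221.99 + 0.90 − 189.13) / 189.13 = 33.76 / 189.13 = 17.8502%
CAPM required = R_f + β·MRP = 2.63% + 1.42 × 8.19% = 14.2598%
α = realised − required = 17.8502% − 14.2598% = +3.59%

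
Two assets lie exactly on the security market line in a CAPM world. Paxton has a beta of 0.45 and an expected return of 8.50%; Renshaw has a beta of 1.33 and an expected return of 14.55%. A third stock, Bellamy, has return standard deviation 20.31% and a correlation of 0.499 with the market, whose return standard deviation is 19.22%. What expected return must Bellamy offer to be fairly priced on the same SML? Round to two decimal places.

MRP = (14.55% − 8.50%) / (1.33 − 0.45) = 6.8750%
R_f = 8.50% − 0.45 × 6.8750% = 5.4063%
β_Bellamy = ρ·σ_i/σ_m = 0.499 × 20.31 / 19.22 = 0.5273
E(R_Bellamy) = R_f + β × MRP = 5.4063% + 0.5273 × 6.8750% = 9.03%

9.03%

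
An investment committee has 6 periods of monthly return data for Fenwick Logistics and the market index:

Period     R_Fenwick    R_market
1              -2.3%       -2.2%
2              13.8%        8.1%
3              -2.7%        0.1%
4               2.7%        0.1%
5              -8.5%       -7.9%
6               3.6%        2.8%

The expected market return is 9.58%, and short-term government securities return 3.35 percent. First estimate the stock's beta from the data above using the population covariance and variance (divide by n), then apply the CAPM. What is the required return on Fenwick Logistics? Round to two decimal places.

11.90%

Mean R_i = (-2.3 + 13.8 − 2.7 + 2.7 − 8.5 + 3.6) / 6 = 1.1000%
Mean R_m = (-2.2 + 8.1 + 0.1 + 0.1 − 7.9 + 2.8) / 6 = 0.1667%
Σ(R_i − R̄_i)(R_m − R̄_m) = 192.9700  ⇒  Cov = 192.9700 / 6 = 32.1617
Σ(R_m − R̄_m)² = 140.5533  ⇒  Var(R_m) = 140.5533 / 6 = 23.4256
β = Cov / Var(R_m) = 32.1617 / 23.4256 = 1.3729
MRP = 9.58% − 3.35% = 6.23%
E(R) = R_f + β × MRP = 3.35% + 1.3729 × 6.23% = 11.90%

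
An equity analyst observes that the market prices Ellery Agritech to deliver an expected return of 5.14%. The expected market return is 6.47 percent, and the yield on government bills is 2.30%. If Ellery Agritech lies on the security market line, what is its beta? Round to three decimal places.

0.681

MRP = 6.47% − 2.30% = 4.17%
β = (E(R) − R_f) / MRP = (5.14% − 2.30%) / 4.17% = 2.84% / 4.17% = 0.681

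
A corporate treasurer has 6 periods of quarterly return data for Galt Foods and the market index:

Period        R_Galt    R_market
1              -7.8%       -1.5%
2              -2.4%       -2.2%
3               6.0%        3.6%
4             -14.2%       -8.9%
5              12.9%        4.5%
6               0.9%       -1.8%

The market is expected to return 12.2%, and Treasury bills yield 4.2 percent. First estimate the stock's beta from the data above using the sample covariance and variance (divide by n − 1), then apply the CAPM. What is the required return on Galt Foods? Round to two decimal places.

19.12%

Mean R_i = (-7.8 − 2.4 + 6.0 − 14.2 + 12.9 + 0.9) / 6 = -0.7667%
Mean R_m = (-1.5 − 2.2 + 3.6 − 8.9 + 4.5 − 1.8) / 6 = -1.0500%
Σ(R_i − R̄_i)(R_m − R̄_m) = 216.5600  ⇒  Cov = 216.5600 / 5 = 43.3120
Σ(R_m − R̄_m)² = 116.1350  ⇒  Var(R_m) = 116.1350 / 5 = 23.2270
β = Cov / Var(R_m) = 43.3120 / 23.2270 = 1.8647
MRP = 12.2% − 4.2% = 8.00%
E(R) = R_f + β × MRP = 4.2% + 1.8647 × 8.0% = 19.12%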